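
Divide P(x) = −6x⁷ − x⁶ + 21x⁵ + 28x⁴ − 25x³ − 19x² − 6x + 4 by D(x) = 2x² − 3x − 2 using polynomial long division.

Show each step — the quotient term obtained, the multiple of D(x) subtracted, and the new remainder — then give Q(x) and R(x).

Q(x) = −3x⁵ − 5x⁴ + 9x² + x + 1; R(x) = −x + 6

Step 1: lead(−6x⁷ − x⁶ + 21x⁵ + 28x⁴ − 25x³ − 19x² − 6x + 4) ÷ lead(D) = −6x⁷ ÷ 2x² = −3x⁵. Subtract (−3x⁵)·D = −6x⁷ + 9x⁶ + 6x⁵. Remainder: −10x⁶ + 15x⁵ + 28x⁴ − 25x³ − 19x² − 6x + 4.
Step 2: lead(−10x⁶ + 15x⁵ + 28x⁴ − 25x³ − 19x² − 6x + 4) ÷ lead(D) = −10x⁶ ÷ 2x² = −5x⁴. Subtract (−5x⁴)·D = −10x⁶ + 15x⁵ + 10x⁴. Remainder: 18x⁴ − 25x³ − 19x² − 6x + 4.
Step 3: lead(18x⁴ − 25x³ − 19x² − 6x + 4) ÷ lead(D) = 18x⁴ ÷ 2x² = 9x². Subtract (9x²)·D = 18x⁴ − 27x³ − 18x². Remainder: 2x³ − x² − 6x + 4.
Step 4: lead(2x³ − x² − 6x + 4) ÷ lead(D) = 2x³ ÷ 2x² = x. Subtract (x)·D = 2x³ − 3x² − 2x. Remainder: 2x² − 4x + 4.
Step 5: lead(2x² − 4x + 4) ÷ lead(D) = 2x² ÷ 2x² = 1. Subtract (1)·D = 2x² − 3x − 2. Remainder: −x + 6.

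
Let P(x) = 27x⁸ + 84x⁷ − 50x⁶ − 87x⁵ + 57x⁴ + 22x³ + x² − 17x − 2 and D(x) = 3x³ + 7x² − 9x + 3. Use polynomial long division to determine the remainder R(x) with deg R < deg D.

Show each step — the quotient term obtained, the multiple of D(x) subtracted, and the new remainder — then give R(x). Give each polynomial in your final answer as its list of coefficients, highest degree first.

Step 1: lead(27x⁸ + 84x⁷ − 50x⁶ − 87x⁵ + 57x⁴ + 22x³ + x² − 17x − 2) ÷ lead(D) = 27x⁸ ÷ 3x³ = 9x⁵. Subtract (9x⁵)·D = 27x⁸ + 63x⁷ − 81x⁶ + 27x⁵. Remainder: 21x⁷ + 31x⁶ − 114x⁵ + 57x⁴ + 22x³ + x² − 17x − 2.
Step 2: lead(21x⁷ + 31x⁶ − 114x⁵ + 57x⁴ + 22x³ + x² − 17x − 2) ÷ lead(D) = 21x⁷ ÷ 3x³ = 7x⁴. Subtract (7x⁴)·D = 21x⁷ + 49x⁶ − 63x⁵ + 21x⁴. Remainder: −18x⁶ − 51x⁵ + 36x⁴ + 22x³ + x² − 17x − 2.
Step 3: lead(−18x⁶ − 51x⁵ + 36x⁴ + 22x³ + x² − 17x − 2) ÷ lead(D) = −18x⁶ ÷ 3x³ = −6x³. Subtract (−6x³)·D = −18x⁶ − 42x⁵ + 54x⁴ − 18x³. Remainder: −9x⁵ − 18x⁴ + 40x³ + x² − 17x − 2.
Step 4: lead(−9x⁵ − 18x⁴ + 40x³ + x² − 17x − 2) ÷ lead(D) = −9x⁵ ÷ 3x³ = −3x². Subtract (−3x²)·D = −9x⁵ − 21x⁴ + 27x³ − 9x². Remainder: 3x⁴ + 13x³ + 10x² − 17x − 2.
Step 5: lead(3x⁴ + 13x³ + 10x² − 17x − 2) ÷ lead(D) = 3x⁴ ÷ 3x³ = x. Subtract (x)·D = 3x⁴ + 7x³ − 9x² + 3x. Remainder: 6x³ + 19x² − 20x − 2.
Step 6: lead(6x³ + 19x² − 20x − 2) ÷ lead(D) = 6x³ ÷ 3x³ = 2. Subtract (2)·D = 6x³ + 14x² − 18x + 6. Remainder: 5x² − 2x − 8.

R = [5, -2, -8]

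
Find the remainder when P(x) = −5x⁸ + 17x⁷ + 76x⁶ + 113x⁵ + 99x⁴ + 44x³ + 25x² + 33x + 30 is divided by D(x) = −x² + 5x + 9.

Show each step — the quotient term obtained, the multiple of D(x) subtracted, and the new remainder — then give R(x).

Step 1: lead(−5x⁸ + 17x⁷ + 76x⁶ + 113x⁵ + 99x⁴ + 44x³ + 25x² + 33x + 30) ÷ lead(D) = −5x⁸ ÷ −x² = 5x⁶. Subtract (5x⁶)·D = −5x⁸ + 25x⁷ + 45x⁶. Remainder: −8x⁷ + 31x⁶ + 113x⁵ + 99x⁴ + 44x³ + 25x² + 33x + 30.
Step 2: lead(−8x⁷ + 31x⁶ + 113x⁵ + 99x⁴ + 44x³ + 25x² + 33x + 30) ÷ lead(D) = −8x⁷ ÷ −x² = 8x⁵. Subtract (8x⁵)·D = −8x⁷ + 40x⁶ + 72x⁵. Remainder: −9x⁶ + 41x⁵ + 99x⁴ + 44x³ + 25x² + 33x + 30.
Step 3: lead(−9x⁶ + 41x⁵ + 99x⁴ + 44x³ + 25x² + 33x + 30) ÷ lead(D) = −9x⁶ ÷ −x² = 9x⁴. Subtract (9x⁴)·D = −9x⁶ + 45x⁵ + 81x⁴. Remainder: −4x⁵ + 18x⁴ + 44x³ + 25x² + 33x + 30.
Step 4: lead(−4x⁵ + 18x⁴ + 44x³ + 25x² + 33x + 30) ÷ lead(D) = −4x⁵ ÷ −x² = 4x³. Subtract (4x³)·D = −4x⁵ + 20x⁴ + 36x³. Remainder: −2x⁴ + 8x³ + 25x² + 33x + 30.
Step 5: lead(−2x⁴ + 8x³ + 25x² + 33x + 30) ÷ lead(D) = −2x⁴ ÷ −x² = 2x². Subtract (2x²)·D = −2x⁴ + 10x³ + 18x². Remainder: −2x³ + 7x² + 33x + 30.
Step 6: lead(−2x³ + 7x² + 33x + 30) ÷ lead(D) = −2x³ ÷ −x² = 2x. Subtract (2x)·D = −2x³ + 10x² + 18x. Remainder: −3x² + 15x + 30.
Step 7: lead(−3x² + 15x + 30) ÷ lead(D) = −3x² ÷ −x² = 3. Subtract (3)·D = −3x² + 15x + 27. Remainder: 3.

R(x) = 3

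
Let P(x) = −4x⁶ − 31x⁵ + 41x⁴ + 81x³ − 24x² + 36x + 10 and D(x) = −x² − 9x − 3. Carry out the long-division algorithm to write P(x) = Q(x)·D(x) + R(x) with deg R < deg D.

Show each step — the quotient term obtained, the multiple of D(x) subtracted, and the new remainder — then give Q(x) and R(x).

Step 1: lead(−4x⁶ − 31x⁵ + 41x⁴ + 81x³ − 24x² + 36x + 10) ÷ lead(D) = −4x⁶ ÷ −x² = 4x⁴. Subtract (4x⁴)·D = −4x⁶ − 36x⁵ − 12x⁴. Remainder: 5x⁵ + 53x⁴ + 81x³ − 24x² + 36x + 10.
Step 2: lead(5x⁵ + 53x⁴ + 81x³ − 24x² + 36x + 10) ÷ lead(D) = 5x⁵ ÷ −x² = −5x³. Subtract (−5x³)·D = 5x⁵ + 45x⁴ + 15x³. Remainder: 8x⁴ + 66x³ − 24x² + 36x + 10.
Step 3: lead(8x⁴ + 66x³ − 24x² + 36x + 10) ÷ lead(D) = 8x⁴ ÷ −x² = −8x². Subtract (−8x²)·D = 8x⁴ + 72x³ + 24x². Remainder: −6x³ − 48x² + 36x + 10.
Step 4: lead(−6x³ − 48x² + 36x + 10) ÷ lead(D) = −6x³ ÷ −x² = 6x. Subtract (6x)·D = −6x³ − 54x² − 18x. Remainder: 6x² + 54x + 10.
Step 5: lead(6x² + 54x + 10) ÷ lead(D) = 6x² ÷ −x² = −6. Subtract (−6)·D = 6x² + 54x + 18. Remainder: −8.

Q(x) = 4x⁴ − 5x³ − 8x² + 6x − 6; R(x) = −8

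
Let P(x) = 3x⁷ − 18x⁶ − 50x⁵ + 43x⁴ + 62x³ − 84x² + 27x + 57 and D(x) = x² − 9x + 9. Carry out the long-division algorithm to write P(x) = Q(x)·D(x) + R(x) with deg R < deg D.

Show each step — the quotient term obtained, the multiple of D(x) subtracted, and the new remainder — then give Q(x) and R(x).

Q(x) = 3x⁵ + 9x⁴ + 4x³ − 2x² + 8x + 6; R(x) = 9x + 3

Step 1: lead(3x⁷ − 18x⁶ − 50x⁵ + 43x⁴ + 62x³ − 84x² + 27x + 57) ÷ lead(D) = 3x⁷ ÷ x² = 3x⁵. Subtract (3x⁵)·D = 3x⁷ − 27x⁶ + 27x⁵. Remainder: 9x⁶ − 77x⁵ + 43x⁴ + 62x³ − 84x² + 27x + 57.
Step 2: lead(9x⁶ − 77x⁵ + 43x⁴ + 62x³ − 84x² + 27x + 57) ÷ lead(D) = 9x⁶ ÷ x² = 9x⁴. Subtract (9x⁴)·D = 9x⁶ − 81x⁵ + 81x⁴. Remainder: 4x⁵ − 38x⁴ + 62x³ − 84x² + 27x + 57.
Step 3: lead(4x⁵ − 38x⁴ + 62x³ − 84x² + 27x + 57) ÷ lead(D) = 4x⁵ ÷ x² = 4x³. Subtract (4x³)·D = 4x⁵ − 36x⁴ + 36x³. Remainder: −2x⁴ + 26x³ − 84x² + 27x + 57.
Step 4: lead(−2x⁴ + 26x³ − 84x² + 27x + 57) ÷ lead(D) = −2x⁴ ÷ x² = −2x². Subtract (−2x²)·D = −2x⁴ + 18x³ − 18x². Remainder: 8x³ − 66x² + 27x + 57.
Step 5: lead(8x³ − 66x² + 27x + 57) ÷ lead(D) = 8x³ ÷ x² = 8x. Subtract (8x)·D = 8x³ − 72x² + 72x. Remainder: 6x² − 45x + 57.
Step 6: lead(6x² − 45x + 57) ÷ lead(D) = 6x² ÷ x² = 6. Subtract (6)·D = 6x² − 54x + 54. Remainder: 9x + 3.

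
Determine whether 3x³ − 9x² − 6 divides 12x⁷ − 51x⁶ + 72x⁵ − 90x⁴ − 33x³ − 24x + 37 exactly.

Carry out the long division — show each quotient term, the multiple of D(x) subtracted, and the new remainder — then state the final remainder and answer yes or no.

Step 1: lead(12x⁷ − 51x⁶ + 72x⁵ − 90x⁴ − 33x³ − 24x + 37) ÷ lead(D) = 12x⁷ ÷ 3x³ = 4x⁴. Subtract (4x⁴)·D = 12x⁷ − 36x⁶ − 24x⁴. Remainder: −15x⁶ + 72x⁵ − 66x⁴ − 33x³ − 24x + 37.
Step 2: lead(−15x⁶ + 72x⁵ − 66x⁴ − 33x³ − 24x + 37) ÷ lead(D) = −15x⁶ ÷ 3x³ = −5x³. Subtract (−5x³)·D = −15x⁶ + 45x⁵ + 30x³. Remainder: 27x⁵ − 66x⁴ − 63x³ − 24x + 37.
Step 3: lead(27x⁵ − 66x⁴ − 63x³ − 24x + 37) ÷ lead(D) = 27x⁵ ÷ 3x³ = 9x². Subtract (9x²)·D = 27x⁵ − 81x⁴ − 54x². Remainder: 15x⁴ − 63x³ + 54x² − 24x + 37.
Step 4: lead(15x⁴ − 63x³ + 54x² − 24x + 37) ÷ lead(D) = 15x⁴ ÷ 3x³ = 5x. Subtract (5x)·D = 15x⁴ − 45x³ − 30x. Remainder: −18x³ + 54x² + 6x + 37.
Step 5: lead(−18x³ + 54x² + 6x + 37) ÷ lead(D) = −18x³ ÷ 3x³ = −6. Subtract (−6)·D = −18x³ + 54x² + 36. Remainder: 6x + 1.

R(x) = 6x + 1, so D(x) is not a factor of P(x). no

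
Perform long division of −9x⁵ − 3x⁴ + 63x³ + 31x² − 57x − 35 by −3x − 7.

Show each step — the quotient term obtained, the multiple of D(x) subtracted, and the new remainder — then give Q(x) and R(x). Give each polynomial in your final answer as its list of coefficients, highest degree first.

Q = [3, -6, -7, 6, 5]; R = [0]

Step 1: lead(−9x⁵ − 3x⁴ + 63x³ + 31x² − 57x − 35) ÷ lead(D) = −9x⁵ ÷ −3x = 3x⁴. Subtract (3x⁴)·D = −9x⁵ − 21x⁴. Remainder: 18x⁴ + 63x³ + 31x² − 57x − 35.
Step 2: lead(18x⁴ + 63x³ + 31x² − 57x − 35) ÷ lead(D) = 18x⁴ ÷ −3x = −6x³. Subtract (−6x³)·D = 18x⁴ + 42x³. Remainder: 21x³ + 31x² − 57x − 35.
Step 3: lead(21x³ + 31x² − 57x − 35) ÷ lead(D) = 21x³ ÷ −3x = −7x². Subtract (−7x²)·D = 21x³ + 49x². Remainder: −18x² − 57x − 35.
Step 4: lead(−18x² − 57x − 35) ÷ lead(D) = −18x² ÷ −3x = 6x. Subtract (6x)·D = −18x² − 42x. Remainder: −15x − 35.
Step 5: lead(−15x − 35) ÷ lead(D) = −15x ÷ −3x = 5. Subtract (5)·D = −15x − 35. Remainder: 0.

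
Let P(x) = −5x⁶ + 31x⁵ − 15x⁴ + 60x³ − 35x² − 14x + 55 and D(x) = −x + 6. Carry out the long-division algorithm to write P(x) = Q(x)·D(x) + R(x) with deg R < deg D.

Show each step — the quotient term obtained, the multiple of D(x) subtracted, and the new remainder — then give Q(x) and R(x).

Step 1: lead(−5x⁶ + 31x⁵ − 15x⁴ + 60x³ − 35x² − 14x + 55) ÷ lead(D) = −5x⁶ ÷ −x = 5x⁵. Subtract (5x⁵)·D = −5x⁶ + 30x⁵. Remainder: x⁵ − 15x⁴ + 60x³ − 35x² − 14x + 55.
Step 2: lead(x⁵ − 15x⁴ + 60x³ − 35x² − 14x + 55) ÷ lead(D) = x⁵ ÷ −x = −x⁴. Subtract (−x⁴)·D = x⁵ − 6x⁴. Remainder: −9x⁴ + 60x³ − 35x² − 14x + 55.
Step 3: lead(−9x⁴ + 60x³ − 35x² − 14x + 55) ÷ lead(D) = −9x⁴ ÷ −x = 9x³. Subtract (9x³)·D = −9x⁴ + 54x³. Remainder: 6x³ − 35x² − 14x + 55.
Step 4: lead(6x³ − 35x² − 14x + 55) ÷ lead(D) = 6x³ ÷ −x = −6x². Subtract (−6x²)·D = 6x³ − 36x². Remainder: x² − 14x + 55.
Step 5: lead(x² − 14x + 55) ÷ lead(D) = x² ÷ −x = −x. Subtract (−x)·D = x² − 6x. Remainder: −8x + 55.
Step 6: lead(−8x + 55) ÷ lead(D) = −8x ÷ −x = 8. Subtract (8)·D = −8x + 48. Remainder: 7.

Q(x) = 5x⁵ − x⁴ + 9x³ − 6x² − x + 8; R(x) = 7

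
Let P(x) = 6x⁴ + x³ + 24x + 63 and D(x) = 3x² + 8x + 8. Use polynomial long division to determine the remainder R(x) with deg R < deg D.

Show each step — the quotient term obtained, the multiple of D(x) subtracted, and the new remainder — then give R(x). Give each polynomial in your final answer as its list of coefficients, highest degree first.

Step 1: lead(6x⁴ + x³ + 24x + 63) ÷ lead(D) = 6x⁴ ÷ 3x² = 2x². Subtract (2x²)·D = 6x⁴ + 16x³ + 16x². Remainder: −15x³ − 16x² + 24x + 63.
Step 2: lead(−15x³ − 16x² + 24x + 63) ÷ lead(D) = −15x³ ÷ 3x² = −5x. Subtract (−5x)·D = −15x³ − 40x² − 40x. Remainder: 24x² + 64x + 63.
Step 3: lead(24x² + 64x + 63) ÷ lead(D) = 24x² ÷ 3x² = 8. Subtract (8)·D = 24x² + 64x + 64. Remainder: −1.

R = [-1]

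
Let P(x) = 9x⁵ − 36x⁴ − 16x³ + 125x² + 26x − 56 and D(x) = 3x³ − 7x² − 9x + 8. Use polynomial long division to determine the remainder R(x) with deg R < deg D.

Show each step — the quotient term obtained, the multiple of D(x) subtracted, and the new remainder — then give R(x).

R(x) = −6x + 8

Step 1: lead(9x⁵ − 36x⁴ − 16x³ + 125x² + 26x − 56) ÷ lead(D) = 9x⁵ ÷ 3x³ = 3x². Subtract (3x²)·D = 9x⁵ − 21x⁴ − 27x³ + 24x². Remainder: −15x⁴ + 11x³ + 101x² + 26x − 56.
Step 2: lead(−15x⁴ + 11x³ + 101x² + 26x − 56) ÷ lead(D) = −15x⁴ ÷ 3x³ = −5x. Subtract (−5x)·D = −15x⁴ + 35x³ + 45x² − 40x. Remainder: −24x³ + 56x² + 66x − 56.
Step 3: lead(−24x³ + 56x² + 66x − 56) ÷ lead(D) = −24x³ ÷ 3x³ = −8. Subtract (−8)·D = −24x³ + 56x² + 72x − 64. Remainder: −6x + 8.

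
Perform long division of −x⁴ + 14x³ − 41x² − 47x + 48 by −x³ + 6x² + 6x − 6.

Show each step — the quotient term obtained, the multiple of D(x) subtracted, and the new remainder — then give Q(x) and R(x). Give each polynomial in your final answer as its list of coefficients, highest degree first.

Step 1: lead(−x⁴ + 14x³ − 41x² − 47x + 48) ÷ lead(D) = −x⁴ ÷ −x³ = x. Subtract (x)·D = −x⁴ + 6x³ + 6x² − 6x. Remainder: 8x³ − 47x² − 41x + 48.
Step 2: lead(8x³ − 47x² − 41x + 48) ÷ lead(D) = 8x³ ÷ −x³ = −8. Subtract (−8)·D = 8x³ − 48x² − 48x + 48. Remainder: x² + 7x.

Q = [1, -8]; R = [1, 7, 0]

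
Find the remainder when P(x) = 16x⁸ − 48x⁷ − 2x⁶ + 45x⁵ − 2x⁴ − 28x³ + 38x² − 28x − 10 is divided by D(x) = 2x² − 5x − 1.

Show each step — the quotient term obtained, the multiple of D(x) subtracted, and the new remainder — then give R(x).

Step 1: lead(16x⁸ − 48x⁷ − 2x⁶ + 45x⁵ − 2x⁴ − 28x³ + 38x² − 28x − 10) ÷ lead(D) = 16x⁸ ÷ 2x² = 8x⁶. Subtract (8x⁶)·D = 16x⁸ − 40x⁷ − 8x⁶. Remainder: −8x⁷ + 6x⁶ + 45x⁵ − 2x⁴ − 28x³ + 38x² − 28x − 10.
Step 2: lead(−8x⁷ + 6x⁶ + 45x⁵ − 2x⁴ − 28x³ + 38x² − 28x − 10) ÷ lead(D) = −8x⁷ ÷ 2x² = −4x⁵. Subtract (−4x⁵)·D = −8x⁷ + 20x⁶ + 4x⁵. Remainder: −14x⁶ + 41x⁵ − 2x⁴ − 28x³ + 38x² − 28x − 10.
Step 3: lead(−14x⁶ + 41x⁵ − 2x⁴ − 28x³ + 38x² − 28x − 10) ÷ lead(D) = −14x⁶ ÷ 2x² = −7x⁴. Subtract (−7x⁴)·D = −14x⁶ + 35x⁵ + 7x⁴. Remainder: 6x⁵ − 9x⁴ − 28x³ + 38x² − 28x − 10.
Step 4: lead(6x⁵ − 9x⁴ − 28x³ + 38x² − 28x − 10) ÷ lead(D) = 6x⁵ ÷ 2x² = 3x³. Subtract (3x³)·D = 6x⁵ − 15x⁴ − 3x³. Remainder: 6x⁴ − 25x³ + 38x² − 28x − 10.
Step 5: lead(6x⁴ − 25x³ + 38x² − 28x − 10) ÷ lead(D) = 6x⁴ ÷ 2x² = 3x². Subtract (3x²)·D = 6x⁴ − 15x³ − 3x². Remainder: −10x³ + 41x² − 28x − 10.
Step 6: lead(−10x³ + 41x² − 28x − 10) ÷ lead(D) = −10x³ ÷ 2x² = −5x. Subtract (−5x)·D = −10x³ + 25x² + 5x. Remainder: 16x² − 33x − 10.
Step 7: lead(16x² − 33x − 10) ÷ lead(D) = 16x² ÷ 2x² = 8. Subtract (8)·D = 16x² − 40x − 8. Remainder: 7x − 2.

R(x) = 7x − 2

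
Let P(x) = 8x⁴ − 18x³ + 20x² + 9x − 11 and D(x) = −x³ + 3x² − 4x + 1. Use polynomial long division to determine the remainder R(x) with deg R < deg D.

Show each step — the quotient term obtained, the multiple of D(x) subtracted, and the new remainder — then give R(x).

Step 1: lead(8x⁴ − 18x³ + 20x² + 9x − 11) ÷ lead(D) = 8x⁴ ÷ −x³ = −8x. Subtract (−8x)·D = 8x⁴ − 24x³ + 32x² − 8x. Remainder: 6x³ − 12x² + 17x − 11.
Step 2: lead(6x³ − 12x² + 17x − 11) ÷ lead(D) = 6x³ ÷ −x³ = −6. Subtract (−6)·D = 6x³ − 18x² + 24x − 6. Remainder: 6x² − 7x − 5.

R(x) = 6x² − 7x − 5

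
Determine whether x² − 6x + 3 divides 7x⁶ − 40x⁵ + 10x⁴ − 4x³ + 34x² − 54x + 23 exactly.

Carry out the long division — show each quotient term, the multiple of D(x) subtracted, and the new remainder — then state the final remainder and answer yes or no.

R(x) = 2, so D(x) is not a factor of P(x). no

Step 1: lead(7x⁶ − 40x⁵ + 10x⁴ − 4x³ + 34x² − 54x + 23) ÷ lead(D) = 7x⁶ ÷ x² = 7x⁴. Subtract (7x⁴)·D = 7x⁶ − 42x⁵ + 21x⁴. Remainder: 2x⁵ − 11x⁴ − 4x³ + 34x² − 54x + 23.
Step 2: lead(2x⁵ − 11x⁴ − 4x³ + 34x² − 54x + 23) ÷ lead(D) = 2x⁵ ÷ x² = 2x³. Subtract (2x³)·D = 2x⁵ − 12x⁴ + 6x³. Remainder: x⁴ − 10x³ + 34x² − 54x + 23.
Step 3: lead(x⁴ − 10x³ + 34x² − 54x + 23) ÷ lead(D) = x⁴ ÷ x² = x². Subtract (x²)·D = x⁴ − 6x³ + 3x². Remainder: −4x³ + 31x² − 54x + 23.
Step 4: lead(−4x³ + 31x² − 54x + 23) ÷ lead(D) = −4x³ ÷ x² = −4x. Subtract (−4x)·D = −4x³ + 24x² − 12x. Remainder: 7x² − 42x + 23.
Step 5: lead(7x² − 42x + 23) ÷ lead(D) = 7x² ÷ x² = 7. Subtract (7)·D = 7x² − 42x + 21. Remainder: 2.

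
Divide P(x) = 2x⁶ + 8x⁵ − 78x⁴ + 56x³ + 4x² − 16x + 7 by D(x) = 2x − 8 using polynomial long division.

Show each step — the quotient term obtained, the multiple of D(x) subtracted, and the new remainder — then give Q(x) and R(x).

Step 1: lead(2x⁶ + 8x⁵ − 78x⁴ + 56x³ + 4x² − 16x + 7) ÷ lead(D) = 2x⁶ ÷ 2x = x⁵. Subtract (x⁵)·D = 2x⁶ − 8x⁵. Remainder: 16x⁵ − 78x⁴ + 56x³ + 4x² − 16x + 7.
Step 2: lead(16x⁵ − 78x⁴ + 56x³ + 4x² − 16x + 7) ÷ lead(D) = 16x⁵ ÷ 2x = 8x⁴. Subtract (8x⁴)·D = 16x⁵ − 64x⁴. Remainder: −14x⁴ + 56x³ + 4x² − 16x + 7.
Step 3: lead(−14x⁴ + 56x³ + 4x² − 16x + 7) ÷ lead(D) = −14x⁴ ÷ 2x = −7x³. Subtract (−7x³)·D = −14x⁴ + 56x³. Remainder: 4x² − 16x + 7.
Step 4: lead(4x² − 16x + 7) ÷ lead(D) = 4x² ÷ 2x = 2x. Subtract (2x)·D = 4x² − 16x. Remainder: 7.

Q(x) = x⁵ + 8x⁴ − 7x³ + 2x; R(x) = 7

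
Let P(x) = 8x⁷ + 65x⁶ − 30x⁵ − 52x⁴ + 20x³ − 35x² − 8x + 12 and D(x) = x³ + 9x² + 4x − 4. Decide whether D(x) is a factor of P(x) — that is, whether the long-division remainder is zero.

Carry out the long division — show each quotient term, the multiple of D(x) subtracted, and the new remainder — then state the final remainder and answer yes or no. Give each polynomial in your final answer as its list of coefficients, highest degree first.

Step 1: lead(8x⁷ + 65x⁶ − 30x⁵ − 52x⁴ + 20x³ − 35x² − 8x + 12) ÷ lead(D) = 8x⁷ ÷ x³ = 8x⁴. Subtract (8x⁴)·D = 8x⁷ + 72x⁶ + 32x⁵ − 32x⁴. Remainder: −7x⁶ − 62x⁵ − 20x⁴ + 20x³ − 35x² − 8x + 12.
Step 2: lead(−7x⁶ − 62x⁵ − 20x⁴ + 20x³ − 35x² − 8x + 12) ÷ lead(D) = −7x⁶ ÷ x³ = −7x³. Subtract (−7x³)·D = −7x⁶ − 63x⁵ − 28x⁴ + 28x³. Remainder: x⁵ + 8x⁴ − 8x³ − 35x² − 8x + 12.
Step 3: lead(x⁵ + 8x⁴ − 8x³ − 35x² − 8x + 12) ÷ lead(D) = x⁵ ÷ x³ = x². Subtract (x²)·D = x⁵ + 9x⁴ + 4x³ − 4x². Remainder: −x⁴ − 12x³ − 31x² − 8x + 12.
Step 4: lead(−x⁴ − 12x³ − 31x² − 8x + 12) ÷ lead(D) = −x⁴ ÷ x³ = −x. Subtract (−x)·D = −x⁴ − 9x³ − 4x² + 4x. Remainder: −3x³ − 27x² − 12x + 12.
Step 5: lead(−3x³ − 27x² − 12x + 12) ÷ lead(D) = −3x³ ÷ x³ = −3. Subtract (−3)·D = −3x³ − 27x² − 12x + 12. Remainder: 0.

R = [0], so D(x) is a factor of P(x). yes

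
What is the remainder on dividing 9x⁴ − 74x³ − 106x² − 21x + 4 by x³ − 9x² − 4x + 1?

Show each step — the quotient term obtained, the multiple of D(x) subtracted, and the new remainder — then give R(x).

R(x) = −7x² − 2x − 3

Step 1: lead(9x⁴ − 74x³ − 106x² − 21x + 4) ÷ lead(D) = 9x⁴ ÷ x³ = 9x. Subtract (9x)·D = 9x⁴ − 81x³ − 36x² + 9x. Remainder: 7x³ − 70x² − 30x + 4.
Step 2: lead(7x³ − 70x² − 30x + 4) ÷ lead(D) = 7x³ ÷ x³ = 7. Subtract (7)·D = 7x³ − 63x² − 28x + 7. Remainder: −7x² − 2x − 3.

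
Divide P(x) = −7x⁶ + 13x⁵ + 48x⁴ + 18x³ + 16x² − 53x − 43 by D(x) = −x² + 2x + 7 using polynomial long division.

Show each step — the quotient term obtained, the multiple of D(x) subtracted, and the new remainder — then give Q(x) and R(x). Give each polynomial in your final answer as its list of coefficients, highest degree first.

Step 1: lead(−7x⁶ + 13x⁵ + 48x⁴ + 18x³ + 16x² − 53x − 43) ÷ lead(D) = −7x⁶ ÷ −x² = 7x⁴. Subtract (7x⁴)·D = −7x⁶ + 14x⁵ + 49x⁴. Remainder: −x⁵ − x⁴ + 18x³ + 16x² − 53x − 43.
Step 2: lead(−x⁵ − x⁴ + 18x³ + 16x² − 53x − 43) ÷ lead(D) = −x⁵ ÷ −x² = x³. Subtract (x³)·D = −x⁵ + 2x⁴ + 7x³. Remainder: −3x⁴ + 11x³ + 16x² − 53x − 43.
Step 3: lead(−3x⁴ + 11x³ + 16x² − 53x − 43) ÷ lead(D) = −3x⁴ ÷ −x² = 3x². Subtract (3x²)·D = −3x⁴ + 6x³ + 21x². Remainder: 5x³ − 5x² − 53x − 43.
Step 4: lead(5x³ − 5x² − 53x − 43) ÷ lead(D) = 5x³ ÷ −x² = −5x. Subtract (−5x)·D = 5x³ − 10x² − 35x. Remainder: 5x² − 18x − 43.
Step 5: lead(5x² − 18x − 43) ÷ lead(D) = 5x² ÷ −x² = −5. Subtract (−5)·D = 5x² − 10x − 35. Remainder: −8x − 8.

Q = [7, 1, 3, -5, -5]; R = [-8, -8]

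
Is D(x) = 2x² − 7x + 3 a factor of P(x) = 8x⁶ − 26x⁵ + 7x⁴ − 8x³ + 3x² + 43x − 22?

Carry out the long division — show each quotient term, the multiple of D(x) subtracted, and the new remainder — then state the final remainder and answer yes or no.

Step 1: lead(8x⁶ − 26x⁵ + 7x⁴ − 8x³ + 3x² + 43x − 22) ÷ lead(D) = 8x⁶ ÷ 2x² = 4x⁴. Subtract (4x⁴)·D = 8x⁶ − 28x⁵ + 12x⁴. Remainder: 2x⁵ − 5x⁴ − 8x³ + 3x² + 43x − 22.
Step 2: lead(2x⁵ − 5x⁴ − 8x³ + 3x² + 43x − 22) ÷ lead(D) = 2x⁵ ÷ 2x² = x³. Subtract (x³)·D = 2x⁵ − 7x⁴ + 3x³. Remainder: 2x⁴ − 11x³ + 3x² + 43x − 22.
Step 3: lead(2x⁴ − 11x³ + 3x² + 43x − 22) ÷ lead(D) = 2x⁴ ÷ 2x² = x². Subtract (x²)·D = 2x⁴ − 7x³ + 3x². Remainder: −4x³ + 43x − 22.
Step 4: lead(−4x³ + 43x − 22) ÷ lead(D) = −4x³ ÷ 2x² = −2x. Subtract (−2x)·D = −4x³ + 14x² − 6x. Remainder: −14x² + 49x − 22.
Step 5: lead(−14x² + 49x − 22) ÷ lead(D) = −14x² ÷ 2x² = −7. Subtract (−7)·D = −14x² + 49x − 21. Remainder: −1.

R(x) = −1, so D(x) is not a factor of P(x). no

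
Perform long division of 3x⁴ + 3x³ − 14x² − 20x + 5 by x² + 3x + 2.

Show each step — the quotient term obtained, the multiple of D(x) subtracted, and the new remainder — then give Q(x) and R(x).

Step 1: lead(3x⁴ + 3x³ − 14x² − 20x + 5) ÷ lead(D) = 3x⁴ ÷ x² = 3x². Subtract (3x²)·D = 3x⁴ + 9x³ + 6x². Remainder: −6x³ − 20x² − 20x + 5.
Step 2: lead(−6x³ − 20x² − 20x + 5) ÷ lead(D) = −6x³ ÷ x² = −6x. Subtract (−6x)·D = −6x³ − 18x² − 12x. Remainder: −2x² − 8x + 5.
Step 3: lead(−2x² − 8x + 5) ÷ lead(D) = −2x² ÷ x² = −2. Subtract (−2)·D = −2x² − 6x − 4. Remainder: −2x + 9.

Q(x) = 3x² − 6x − 2; R(x) = −2x + 9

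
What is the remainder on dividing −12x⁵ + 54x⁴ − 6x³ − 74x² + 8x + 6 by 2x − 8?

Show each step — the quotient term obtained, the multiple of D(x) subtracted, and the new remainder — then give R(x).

R(x) = 6

Step 1: lead(−12x⁵ + 54x⁴ − 6x³ − 74x² + 8x + 6) ÷ lead(D) = −12x⁵ ÷ 2x = −6x⁴. Subtract (−6x⁴)·D = −12x⁵ + 48x⁴. Remainder: 6x⁴ − 6x³ − 74x² + 8x + 6.
Step 2: lead(6x⁴ − 6x³ − 74x² + 8x + 6) ÷ lead(D) = 6x⁴ ÷ 2x = 3x³. Subtract (3x³)·D = 6x⁴ − 24x³. Remainder: 18x³ − 74x² + 8x + 6.
Step 3: lead(18x³ − 74x² + 8x + 6) ÷ lead(D) = 18x³ ÷ 2x = 9x². Subtract (9x²)·D = 18x³ − 72x². Remainder: −2x² + 8x + 6.
Step 4: lead(−2x² + 8x + 6) ÷ lead(D) = −2x² ÷ 2x = −x. Subtract (−x)·D = −2x² + 8x. Remainder: 6.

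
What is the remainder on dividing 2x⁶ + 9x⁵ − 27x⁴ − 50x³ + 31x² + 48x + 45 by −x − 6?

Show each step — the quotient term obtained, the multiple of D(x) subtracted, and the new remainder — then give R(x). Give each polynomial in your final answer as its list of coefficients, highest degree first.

Step 1: lead(2x⁶ + 9x⁵ − 27x⁴ − 50x³ + 31x² + 48x + 45) ÷ lead(D) = 2x⁶ ÷ −x = −2x⁵. Subtract (−2x⁵)·D = 2x⁶ + 12x⁵. Remainder: −3x⁵ − 27x⁴ − 50x³ + 31x² + 48x + 45.
Step 2: lead(−3x⁵ − 27x⁴ − 50x³ + 31x² + 48x + 45) ÷ lead(D) = −3x⁵ ÷ −x = 3x⁴. Subtract (3x⁴)·D = −3x⁵ − 18x⁴. Remainder: −9x⁴ − 50x³ + 31x² + 48x + 45.
Step 3: lead(−9x⁴ − 50x³ + 31x² + 48x + 45) ÷ lead(D) = −9x⁴ ÷ −x = 9x³. Subtract (9x³)·D = −9x⁴ − 54x³. Remainder: 4x³ + 31x² + 48x + 45.
Step 4: lead(4x³ + 31x² + 48x + 45) ÷ lead(D) = 4x³ ÷ −x = −4x². Subtract (−4x²)·D = 4x³ + 24x². Remainder: 7x² + 48x + 45.
Step 5: lead(7x² + 48x + 45) ÷ lead(D) = 7x² ÷ −x = −7x. Subtract (−7x)·D = 7x² + 42x. Remainder: 6x + 45.
Step 6: lead(6x + 45) ÷ lead(D) = 6x ÷ −x = −6. Subtract (−6)·D = 6x + 36. Remainder: 9.

R = [9]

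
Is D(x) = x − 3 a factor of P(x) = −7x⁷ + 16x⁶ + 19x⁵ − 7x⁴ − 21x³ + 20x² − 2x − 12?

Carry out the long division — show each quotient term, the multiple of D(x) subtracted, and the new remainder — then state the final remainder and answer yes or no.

R(x) = 0, so D(x) is a factor of P(x). yes

Step 1: lead(−7x⁷ + 16x⁶ + 19x⁵ − 7x⁴ − 21x³ + 20x² − 2x − 12) ÷ lead(D) = −7x⁷ ÷ x = −7x⁶. Subtract (−7x⁶)·D = −7x⁷ + 21x⁶. Remainder: −5x⁶ + 19x⁵ − 7x⁴ − 21x³ + 20x² − 2x − 12.
Step 2: lead(−5x⁶ + 19x⁵ − 7x⁴ − 21x³ + 20x² − 2x − 12) ÷ lead(D) = −5x⁶ ÷ x = −5x⁵. Subtract (−5x⁵)·D = −5x⁶ + 15x⁵. Remainder: 4x⁵ − 7x⁴ − 21x³ + 20x² − 2x − 12.
Step 3: lead(4x⁵ − 7x⁴ − 21x³ + 20x² − 2x − 12) ÷ lead(D) = 4x⁵ ÷ x = 4x⁴. Subtract (4x⁴)·D = 4x⁵ − 12x⁴. Remainder: 5x⁴ − 21x³ + 20x² − 2x − 12.
Step 4: lead(5x⁴ − 21x³ + 20x² − 2x − 12) ÷ lead(D) = 5x⁴ ÷ x = 5x³. Subtract (5x³)·D = 5x⁴ − 15x³. Remainder: −6x³ + 20x² − 2x − 12.
Step 5: lead(−6x³ + 20x² − 2x − 12) ÷ lead(D) = −6x³ ÷ x = −6x². Subtract (−6x²)·D = −6x³ + 18x². Remainder: 2x² − 2x − 12.
Step 6: lead(2x² − 2x − 12) ÷ lead(D) = 2x² ÷ x = 2x. Subtract (2x)·D = 2x² − 6x. Remainder: 4x − 12.
Step 7: lead(4x − 12) ÷ lead(D) = 4x ÷ x = 4. Subtract (4)·D = 4x − 12. Remainder: 0.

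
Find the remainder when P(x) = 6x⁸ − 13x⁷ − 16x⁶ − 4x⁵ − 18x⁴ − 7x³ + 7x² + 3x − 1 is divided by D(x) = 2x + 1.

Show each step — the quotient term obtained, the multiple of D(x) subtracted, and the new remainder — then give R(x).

Step 1: lead(6x⁸ − 13x⁷ − 16x⁶ − 4x⁵ − 18x⁴ − 7x³ + 7x² + 3x − 1) ÷ lead(D) = 6x⁸ ÷ 2x = 3x⁷. Subtract (3x⁷)·D = 6x⁸ + 3x⁷. Remainder: −16x⁷ − 16x⁶ − 4x⁵ − 18x⁴ − 7x³ + 7x² + 3x − 1.
Step 2: lead(−16x⁷ − 16x⁶ − 4x⁵ − 18x⁴ − 7x³ + 7x² + 3x − 1) ÷ lead(D) = −16x⁷ ÷ 2x = −8x⁶. Subtract (−8x⁶)·D = −16x⁷ − 8x⁶. Remainder: −8x⁶ − 4x⁵ − 18x⁴ − 7x³ + 7x² + 3x − 1.
Step 3: lead(−8x⁶ − 4x⁵ − 18x⁴ − 7x³ + 7x² + 3x − 1) ÷ lead(D) = −8x⁶ ÷ 2x = −4x⁵. Subtract (−4x⁵)·D = −8x⁶ − 4x⁵. Remainder: −18x⁴ − 7x³ + 7x² + 3x − 1.
Step 4: lead(−18x⁴ − 7x³ + 7x² + 3x − 1) ÷ lead(D) = −18x⁴ ÷ 2x = −9x³. Subtract (−9x³)·D = −18x⁴ − 9x³. Remainder: 2x³ + 7x² + 3x − 1.
Step 5: lead(2x³ + 7x² + 3x − 1) ÷ lead(D) = 2x³ ÷ 2x = x². Subtract (x²)·D = 2x³ + x². Remainder: 6x² + 3x − 1.
Step 6: lead(6x² + 3x − 1) ÷ lead(D) = 6x² ÷ 2x = 3x. Subtract (3x)·D = 6x² + 3x. Remainder: −1.

R(x) = −1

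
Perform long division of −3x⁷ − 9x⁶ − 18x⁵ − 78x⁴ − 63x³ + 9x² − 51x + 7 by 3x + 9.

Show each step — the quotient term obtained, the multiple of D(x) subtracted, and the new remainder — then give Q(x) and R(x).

Q(x) = −x⁶ − 6x⁴ − 8x³ + 3x² − 6x + 1; R(x) = −2

Step 1: lead(−3x⁷ − 9x⁶ − 18x⁵ − 78x⁴ − 63x³ + 9x² − 51x + 7) ÷ lead(D) = −3x⁷ ÷ 3x = −x⁶. Subtract (−x⁶)·D = −3x⁷ − 9x⁶. Remainder: −18x⁵ − 78x⁴ − 63x³ + 9x² − 51x + 7.
Step 2: lead(−18x⁵ − 78x⁴ − 63x³ + 9x² − 51x + 7) ÷ lead(D) = −18x⁵ ÷ 3x = −6x⁴. Subtract (−6x⁴)·D = −18x⁵ − 54x⁴. Remainder: −24x⁴ − 63x³ + 9x² − 51x + 7.
Step 3: lead(−24x⁴ − 63x³ + 9x² − 51x + 7) ÷ lead(D) = −24x⁴ ÷ 3x = −8x³. Subtract (−8x³)·D = −24x⁴ − 72x³. Remainder: 9x³ + 9x² − 51x + 7.
Step 4: lead(9x³ + 9x² − 51x + 7) ÷ lead(D) = 9x³ ÷ 3x = 3x². Subtract (3x²)·D = 9x³ + 27x². Remainder: −18x² − 51x + 7.
Step 5: lead(−18x² − 51x + 7) ÷ lead(D) = −18x² ÷ 3x = −6x. Subtract (−6x)·D = −18x² − 54x. Remainder: 3x + 7.
Step 6: lead(3x + 7) ÷ lead(D) = 3x ÷ 3x = 1. Subtract (1)·D = 3x + 9. Remainder: −2.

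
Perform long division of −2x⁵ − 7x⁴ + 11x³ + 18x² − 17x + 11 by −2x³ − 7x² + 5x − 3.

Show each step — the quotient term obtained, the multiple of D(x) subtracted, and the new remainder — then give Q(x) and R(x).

Step 1: lead(−2x⁵ − 7x⁴ + 11x³ + 18x² − 17x + 11) ÷ lead(D) = −2x⁵ ÷ −2x³ = x². Subtract (x²)·D = −2x⁵ − 7x⁴ + 5x³ − 3x². Remainder: 6x³ + 21x² − 17x + 11.
Step 2: lead(6x³ + 21x² − 17x + 11) ÷ lead(D) = 6x³ ÷ −2x³ = −3. Subtract (−3)·D = 6x³ + 21x² − 15x + 9. Remainder: −2x + 2.

Q(x) = x² − 3; R(x) = −2x + 2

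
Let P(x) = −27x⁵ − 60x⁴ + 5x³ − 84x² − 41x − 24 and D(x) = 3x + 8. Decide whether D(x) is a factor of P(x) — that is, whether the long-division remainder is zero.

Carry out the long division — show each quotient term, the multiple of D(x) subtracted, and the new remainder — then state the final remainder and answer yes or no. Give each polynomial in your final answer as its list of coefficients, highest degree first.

Step 1: lead(−27x⁵ − 60x⁴ + 5x³ − 84x² − 41x − 24) ÷ lead(D) = −27x⁵ ÷ 3x = −9x⁴. Subtract (−9x⁴)·D = −27x⁵ − 72x⁴. Remainder: 12x⁴ + 5x³ − 84x² − 41x − 24.
Step 2: lead(12x⁴ + 5x³ − 84x² − 41x − 24) ÷ lead(D) = 12x⁴ ÷ 3x = 4x³. Subtract (4x³)·D = 12x⁴ + 32x³. Remainder: −27x³ − 84x² − 41x − 24.
Step 3: lead(−27x³ − 84x² − 41x − 24) ÷ lead(D) = −27x³ ÷ 3x = −9x². Subtract (−9x²)·D = −27x³ − 72x². Remainder: −12x² − 41x − 24.
Step 4: lead(−12x² − 41x − 24) ÷ lead(D) = −12x² ÷ 3x = −4x. Subtract (−4x)·D = −12x² − 32x. Remainder: −9x − 24.
Step 5: lead(−9x − 24) ÷ lead(D) = −9x ÷ 3x = −3. Subtract (−3)·D = −9x − 24. Remainder: 0.

R = [0], so D(x) is a factor of P(x). yes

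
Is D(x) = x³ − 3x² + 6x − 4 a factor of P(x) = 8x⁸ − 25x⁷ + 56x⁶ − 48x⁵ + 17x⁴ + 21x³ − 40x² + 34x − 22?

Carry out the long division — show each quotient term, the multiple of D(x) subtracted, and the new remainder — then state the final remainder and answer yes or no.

Step 1: lead(8x⁸ − 25x⁷ + 56x⁶ − 48x⁵ + 17x⁴ + 21x³ − 40x² + 34x − 22) ÷ lead(D) = 8x⁸ ÷ x³ = 8x⁵. Subtract (8x⁵)·D = 8x⁸ − 24x⁷ + 48x⁶ − 32x⁵. Remainder: −x⁷ + 8x⁶ − 16x⁵ + 17x⁴ + 21x³ − 40x² + 34x − 22.
Step 2: lead(−x⁷ + 8x⁶ − 16x⁵ + 17x⁴ + 21x³ − 40x² + 34x − 22) ÷ lead(D) = −x⁷ ÷ x³ = −x⁴. Subtract (−x⁴)·D = −x⁷ + 3x⁶ − 6x⁵ + 4x⁴. Remainder: 5x⁶ − 10x⁵ + 13x⁴ + 21x³ − 40x² + 34x − 22.
Step 3: lead(5x⁶ − 10x⁵ + 13x⁴ + 21x³ − 40x² + 34x − 22) ÷ lead(D) = 5x⁶ ÷ x³ = 5x³. Subtract (5x³)·D = 5x⁶ − 15x⁵ + 30x⁴ − 20x³. Remainder: 5x⁵ − 17x⁴ + 41x³ − 40x² + 34x − 22.
Step 4: lead(5x⁵ − 17x⁴ + 41x³ − 40x² + 34x − 22) ÷ lead(D) = 5x⁵ ÷ x³ = 5x². Subtract (5x²)·D = 5x⁵ − 15x⁴ + 30x³ − 20x². Remainder: −2x⁴ + 11x³ − 20x² + 34x − 22.
Step 5: lead(−2x⁴ + 11x³ − 20x² + 34x − 22) ÷ lead(D) = −2x⁴ ÷ x³ = −2x. Subtract (−2x)·D = −2x⁴ + 6x³ − 12x² + 8x. Remainder: 5x³ − 8x² + 26x − 22.
Step 6: lead(5x³ − 8x² + 26x − 22) ÷ lead(D) = 5x³ ÷ x³ = 5. Subtract (5)·D = 5x³ − 15x² + 30x − 20. Remainder: 7x² − 4x − 2.

R(x) = 7x² − 4x − 2, so D(x) is not a factor of P(x). no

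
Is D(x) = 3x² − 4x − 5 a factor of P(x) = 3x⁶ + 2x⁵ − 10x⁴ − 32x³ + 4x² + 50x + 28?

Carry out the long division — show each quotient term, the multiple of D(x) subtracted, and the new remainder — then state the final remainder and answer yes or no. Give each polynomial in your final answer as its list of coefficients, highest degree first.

Step 1: lead(3x⁶ + 2x⁵ − 10x⁴ − 32x³ + 4x² + 50x + 28) ÷ lead(D) = 3x⁶ ÷ 3x² = x⁴. Subtract (x⁴)·D = 3x⁶ − 4x⁵ − 5x⁴. Remainder: 6x⁵ − 5x⁴ − 32x³ + 4x² + 50x + 28.
Step 2: lead(6x⁵ − 5x⁴ − 32x³ + 4x² + 50x + 28) ÷ lead(D) = 6x⁵ ÷ 3x² = 2x³. Subtract (2x³)·D = 6x⁵ − 8x⁴ − 10x³. Remainder: 3x⁴ − 22x³ + 4x² + 50x + 28.
Step 3: lead(3x⁴ − 22x³ + 4x² + 50x + 28) ÷ lead(D) = 3x⁴ ÷ 3x² = x². Subtract (x²)·D = 3x⁴ − 4x³ − 5x². Remainder: −18x³ + 9x² + 50x + 28.
Step 4: lead(−18x³ + 9x² + 50x + 28) ÷ lead(D) = −18x³ ÷ 3x² = −6x. Subtract (−6x)·D = −18x³ + 24x² + 30x. Remainder: −15x² + 20x + 28.
Step 5: lead(−15x² + 20x + 28) ÷ lead(D) = −15x² ÷ 3x² = −5. Subtract (−5)·D = −15x² + 20x + 25. Remainder: 3.

R = [3], so D(x) is not a factor of P(x). no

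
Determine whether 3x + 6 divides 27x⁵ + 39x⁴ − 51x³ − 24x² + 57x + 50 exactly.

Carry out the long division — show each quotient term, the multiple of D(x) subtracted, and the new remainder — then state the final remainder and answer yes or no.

R(x) = 8, so D(x) is not a factor of P(x). no

Step 1: lead(27x⁵ + 39x⁴ − 51x³ − 24x² + 57x + 50) ÷ lead(D) = 27x⁵ ÷ 3x = 9x⁴. Subtract (9x⁴)·D = 27x⁵ + 54x⁴. Remainder: −15x⁴ − 51x³ − 24x² + 57x + 50.
Step 2: lead(−15x⁴ − 51x³ − 24x² + 57x + 50) ÷ lead(D) = −15x⁴ ÷ 3x = −5x³. Subtract (−5x³)·D = −15x⁴ − 30x³. Remainder: −21x³ − 24x² + 57x + 50.
Step 3: lead(−21x³ − 24x² + 57x + 50) ÷ lead(D) = −21x³ ÷ 3x = −7x². Subtract (−7x²)·D = −21x³ − 42x². Remainder: 18x² + 57x + 50.
Step 4: lead(18x² + 57x + 50) ÷ lead(D) = 18x² ÷ 3x = 6x. Subtract (6x)·D = 18x² + 36x. Remainder: 21x + 50.
Step 5: lead(21x + 50) ÷ lead(D) = 21x ÷ 3x = 7. Subtract (7)·D = 21x + 42. Remainder: 8.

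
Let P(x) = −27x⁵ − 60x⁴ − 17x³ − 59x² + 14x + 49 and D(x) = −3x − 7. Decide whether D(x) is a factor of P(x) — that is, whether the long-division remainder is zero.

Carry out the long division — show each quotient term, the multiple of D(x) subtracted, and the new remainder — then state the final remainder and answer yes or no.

R(x) = 0, so D(x) is a factor of P(x). yes

Step 1: lead(−27x⁵ − 60x⁴ − 17x³ − 59x² + 14x + 49) ÷ lead(D) = −27x⁵ ÷ −3x = 9x⁴. Subtract (9x⁴)·D = −27x⁵ − 63x⁴. Remainder: 3x⁴ − 17x³ − 59x² + 14x + 49.
Step 2: lead(3x⁴ − 17x³ − 59x² + 14x + 49) ÷ lead(D) = 3x⁴ ÷ −3x = −x³. Subtract (−x³)·D = 3x⁴ + 7x³. Remainder: −24x³ − 59x² + 14x + 49.
Step 3: lead(−24x³ − 59x² + 14x + 49) ÷ lead(D) = −24x³ ÷ −3x = 8x². Subtract (8x²)·D = −24x³ − 56x². Remainder: −3x² + 14x + 49.
Step 4: lead(−3x² + 14x + 49) ÷ lead(D) = −3x² ÷ −3x = x. Subtract (x)·D = −3x² − 7x. Remainder: 21x + 49.
Step 5: lead(21x + 49) ÷ lead(D) = 21x ÷ −3x = −7. Subtract (−7)·D = 21x + 49. Remainder: 0.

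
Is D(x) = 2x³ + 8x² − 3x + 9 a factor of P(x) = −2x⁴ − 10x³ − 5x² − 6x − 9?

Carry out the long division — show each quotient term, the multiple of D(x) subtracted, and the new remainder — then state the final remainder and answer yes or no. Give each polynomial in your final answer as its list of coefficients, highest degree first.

Step 1: lead(−2x⁴ − 10x³ − 5x² − 6x − 9) ÷ lead(D) = −2x⁴ ÷ 2x³ = −x. Subtract (−x)·D = −2x⁴ − 8x³ + 3x² − 9x. Remainder: −2x³ − 8x² + 3x − 9.
Step 2: lead(−2x³ − 8x² + 3x − 9) ÷ lead(D) = −2x³ ÷ 2x³ = −1. Subtract (−1)·D = −2x³ − 8x² + 3x − 9. Remainder: 0.

R = [0], so D(x) is a factor of P(x). yes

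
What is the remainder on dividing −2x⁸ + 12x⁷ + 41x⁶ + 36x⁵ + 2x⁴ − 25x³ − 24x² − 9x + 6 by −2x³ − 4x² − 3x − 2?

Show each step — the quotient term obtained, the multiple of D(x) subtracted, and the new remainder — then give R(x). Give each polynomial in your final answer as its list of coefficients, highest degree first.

Step 1: lead(−2x⁸ + 12x⁷ + 41x⁶ + 36x⁵ + 2x⁴ − 25x³ − 24x² − 9x + 6) ÷ lead(D) = −2x⁸ ÷ −2x³ = x⁵. Subtract (x⁵)·D = −2x⁸ − 4x⁷ − 3x⁶ − 2x⁵. Remainder: 16x⁷ + 44x⁶ + 38x⁵ + 2x⁴ − 25x³ − 24x² − 9x + 6.
Step 2: lead(16x⁷ + 44x⁶ + 38x⁵ + 2x⁴ − 25x³ − 24x² − 9x + 6) ÷ lead(D) = 16x⁷ ÷ −2x³ = −8x⁴. Subtract (−8x⁴)·D = 16x⁷ + 32x⁶ + 24x⁵ + 16x⁴. Remainder: 12x⁶ + 14x⁵ − 14x⁴ − 25x³ − 24x² − 9x + 6.
Step 3: lead(12x⁶ + 14x⁵ − 14x⁴ − 25x³ − 24x² − 9x + 6) ÷ lead(D) = 12x⁶ ÷ −2x³ = −6x³. Subtract (−6x³)·D = 12x⁶ + 24x⁵ + 18x⁴ + 12x³. Remainder: −10x⁵ − 32x⁴ − 37x³ − 24x² − 9x + 6.
Step 4: lead(−10x⁵ − 32x⁴ − 37x³ − 24x² − 9x + 6) ÷ lead(D) = −10x⁵ ÷ −2x³ = 5x². Subtract (5x²)·D = −10x⁵ − 20x⁴ − 15x³ − 10x². Remainder: −12x⁴ − 22x³ − 14x² − 9x + 6.
Step 5: lead(−12x⁴ − 22x³ − 14x² − 9x + 6) ÷ lead(D) = −12x⁴ ÷ −2x³ = 6x. Subtract (6x)·D = −12x⁴ − 24x³ − 18x² − 12x. Remainder: 2x³ + 4x² + 3x + 6.
Step 6: lead(2x³ + 4x² + 3x + 6) ÷ lead(D) = 2x³ ÷ −2x³ = −1. Subtract (−1)·D = 2x³ + 4x² + 3x + 2. Remainder: 4.

R = [4]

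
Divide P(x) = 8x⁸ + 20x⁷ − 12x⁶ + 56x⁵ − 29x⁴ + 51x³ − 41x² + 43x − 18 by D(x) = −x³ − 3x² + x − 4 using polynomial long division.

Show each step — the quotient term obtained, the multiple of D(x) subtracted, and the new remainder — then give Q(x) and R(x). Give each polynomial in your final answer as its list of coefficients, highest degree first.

Q = [-8, 4, -8, 4, -7, 6]; R = [9, 6]

Step 1: lead(8x⁸ + 20x⁷ − 12x⁶ + 56x⁵ − 29x⁴ + 51x³ − 41x² + 43x − 18) ÷ lead(D) = 8x⁸ ÷ −x³ = −8x⁵. Subtract (−8x⁵)·D = 8x⁸ + 24x⁷ − 8x⁶ + 32x⁵. Remainder: −4x⁷ − 4x⁶ + 24x⁵ − 29x⁴ + 51x³ − 41x² + 43x − 18.
Step 2: lead(−4x⁷ − 4x⁶ + 24x⁵ − 29x⁴ + 51x³ − 41x² + 43x − 18) ÷ lead(D) = −4x⁷ ÷ −x³ = 4x⁴. Subtract (4x⁴)·D = −4x⁷ − 12x⁶ + 4x⁵ − 16x⁴. Remainder: 8x⁶ + 20x⁵ − 13x⁴ + 51x³ − 41x² + 43x − 18.
Step 3: lead(8x⁶ + 20x⁵ − 13x⁴ + 51x³ − 41x² + 43x − 18) ÷ lead(D) = 8x⁶ ÷ −x³ = −8x³. Subtract (−8x³)·D = 8x⁶ + 24x⁵ − 8x⁴ + 32x³. Remainder: −4x⁵ − 5x⁴ + 19x³ − 41x² + 43x − 18.
Step 4: lead(−4x⁵ − 5x⁴ + 19x³ − 41x² + 43x − 18) ÷ lead(D) = −4x⁵ ÷ −x³ = 4x². Subtract (4x²)·D = −4x⁵ − 12x⁴ + 4x³ − 16x². Remainder: 7x⁴ + 15x³ − 25x² + 43x − 18.
Step 5: lead(7x⁴ + 15x³ − 25x² + 43x − 18) ÷ lead(D) = 7x⁴ ÷ −x³ = −7x. Subtract (−7x)·D = 7x⁴ + 21x³ − 7x² + 28x. Remainder: −6x³ − 18x² + 15x − 18.
Step 6: lead(−6x³ − 18x² + 15x − 18) ÷ lead(D) = −6x³ ÷ −x³ = 6. Subtract (6)·D = −6x³ − 18x² + 6x − 24. Remainder: 9x + 6.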